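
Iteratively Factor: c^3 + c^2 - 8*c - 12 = (c - 3)*(c^2 + 4*c + 4) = (c - 3)*(c + 2)*(c + 2)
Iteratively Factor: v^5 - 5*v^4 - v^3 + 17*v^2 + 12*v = (v - 4)*(v^4 - v^3 - 5*v^2 - 3*v) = (v - 4)*(v + 1)*(v^3 - 2*v^2 - 3*v) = v*(v - 4)*(v + 1)*(v^2 - 2*v - 3) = v*(v - 4)*(v + 1)^2*(v - 3)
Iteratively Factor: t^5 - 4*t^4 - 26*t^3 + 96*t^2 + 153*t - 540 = (t - 3)*(t^4 - t^3 - 29*t^2 + 9*t + 180) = (t - 3)^2*(t^3 + 2*t^2 - 23*t - 60) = (t - 3)^2*(t + 4)*(t^2 - 2*t - 15) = (t - 3)^2*(t + 3)*(t + 4)*(t - 5)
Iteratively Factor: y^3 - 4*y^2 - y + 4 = (y + 1)*(y^2 - 5*y + 4) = (y - 4)*(y + 1)*(y - 1)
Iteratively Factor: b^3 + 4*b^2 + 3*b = (b)*(b^2 + 4*b + 3) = b*(b + 3)*(b + 1)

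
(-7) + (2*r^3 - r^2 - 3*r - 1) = 2*r^3 - r^2 - 3*r - 8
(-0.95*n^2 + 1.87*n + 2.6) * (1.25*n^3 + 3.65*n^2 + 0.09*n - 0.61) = -1.1875*n^5 - 1.13*n^4 + 9.99*n^3 + 10.2378*n^2 - 0.9067*n - 1.586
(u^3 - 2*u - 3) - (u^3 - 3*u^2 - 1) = 3*u^2 - 2*u - 2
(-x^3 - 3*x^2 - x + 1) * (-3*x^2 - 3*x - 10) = 3*x^5 + 12*x^4 + 22*x^3 + 30*x^2 + 7*x - 10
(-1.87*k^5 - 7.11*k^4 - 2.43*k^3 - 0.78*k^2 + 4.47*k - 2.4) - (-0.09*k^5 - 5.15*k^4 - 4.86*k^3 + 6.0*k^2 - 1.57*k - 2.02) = -1.78*k^5 - 1.96*k^4 + 2.43*k^3 - 6.78*k^2 + 6.04*k - 0.38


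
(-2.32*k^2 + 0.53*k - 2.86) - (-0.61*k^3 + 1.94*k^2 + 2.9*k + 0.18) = 0.61*k^3 - 4.26*k^2 - 2.37*k - 3.04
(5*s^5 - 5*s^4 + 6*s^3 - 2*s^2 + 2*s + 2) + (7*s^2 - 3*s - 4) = 5*s^5 - 5*s^4 + 6*s^3 + 5*s^2 - s - 2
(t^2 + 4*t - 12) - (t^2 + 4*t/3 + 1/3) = 8*t/3 - 37/3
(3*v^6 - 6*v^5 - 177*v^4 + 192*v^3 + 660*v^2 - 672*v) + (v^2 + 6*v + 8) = 3*v^6 - 6*v^5 - 177*v^4 + 192*v^3 + 661*v^2 - 666*v + 8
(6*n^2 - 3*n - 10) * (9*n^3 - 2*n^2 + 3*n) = 54*n^5 - 39*n^4 - 66*n^3 + 11*n^2 - 30*n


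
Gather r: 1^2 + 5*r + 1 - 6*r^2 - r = -6*r^2 + 4*r + 2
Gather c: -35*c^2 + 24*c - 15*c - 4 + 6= -35*c^2 + 9*c + 2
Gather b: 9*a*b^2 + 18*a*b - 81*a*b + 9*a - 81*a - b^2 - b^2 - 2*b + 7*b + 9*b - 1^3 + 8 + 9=-72*a + b^2*(9*a - 2) + b*(14 - 63*a) + 16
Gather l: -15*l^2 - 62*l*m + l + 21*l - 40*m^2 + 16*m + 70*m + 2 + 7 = -15*l^2 + l*(22 - 62*m) - 40*m^2 + 86*m + 9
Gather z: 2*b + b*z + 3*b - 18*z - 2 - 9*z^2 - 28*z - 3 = 5*b - 9*z^2 + z*(b - 46) - 5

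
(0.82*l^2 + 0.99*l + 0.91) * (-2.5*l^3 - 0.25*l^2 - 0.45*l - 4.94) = -2.05*l^5 - 2.68*l^4 - 2.8915*l^3 - 4.7238*l^2 - 5.3001*l - 4.4954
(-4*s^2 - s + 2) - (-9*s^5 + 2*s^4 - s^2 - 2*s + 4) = 9*s^5 - 2*s^4 - 3*s^2 + s - 2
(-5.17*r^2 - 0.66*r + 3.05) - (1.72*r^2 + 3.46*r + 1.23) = -6.89*r^2 - 4.12*r + 1.82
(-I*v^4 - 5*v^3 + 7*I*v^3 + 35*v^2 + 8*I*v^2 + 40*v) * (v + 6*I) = -I*v^5 + v^4 + 7*I*v^4 - 7*v^3 - 22*I*v^3 - 8*v^2 + 210*I*v^2 + 240*I*v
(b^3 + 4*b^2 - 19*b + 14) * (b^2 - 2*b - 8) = b^5 + 2*b^4 - 35*b^3 + 20*b^2 + 124*b - 112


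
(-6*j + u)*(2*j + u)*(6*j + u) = -72*j^3 - 36*j^2*u + 2*j*u^2 + u^3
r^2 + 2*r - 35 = (r - 5)*(r + 7)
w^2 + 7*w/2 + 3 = (w + 3/2)*(w + 2)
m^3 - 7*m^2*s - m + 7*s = (m - 1)*(m + 1)*(m - 7*s)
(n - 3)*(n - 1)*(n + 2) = n^3 - 2*n^2 - 5*n + 6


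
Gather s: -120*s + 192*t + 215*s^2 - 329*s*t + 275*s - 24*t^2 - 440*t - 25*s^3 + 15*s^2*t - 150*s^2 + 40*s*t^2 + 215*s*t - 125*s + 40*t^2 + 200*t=-25*s^3 + s^2*(15*t + 65) + s*(40*t^2 - 114*t + 30) + 16*t^2 - 48*t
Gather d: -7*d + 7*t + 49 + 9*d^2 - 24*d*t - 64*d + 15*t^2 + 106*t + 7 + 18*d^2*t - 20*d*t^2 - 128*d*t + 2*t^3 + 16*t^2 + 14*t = d^2*(18*t + 9) + d*(-20*t^2 - 152*t - 71) + 2*t^3 + 31*t^2 + 127*t + 56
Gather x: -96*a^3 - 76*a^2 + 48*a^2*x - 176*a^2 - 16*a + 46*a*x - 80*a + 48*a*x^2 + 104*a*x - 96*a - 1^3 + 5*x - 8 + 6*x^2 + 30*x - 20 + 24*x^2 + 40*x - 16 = -96*a^3 - 252*a^2 - 192*a + x^2*(48*a + 30) + x*(48*a^2 + 150*a + 75) - 45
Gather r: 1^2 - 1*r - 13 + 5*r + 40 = 4*r + 28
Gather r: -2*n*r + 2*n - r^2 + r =2*n - r^2 + r*(1 - 2*n)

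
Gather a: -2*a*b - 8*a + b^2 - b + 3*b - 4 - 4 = a*(-2*b - 8) + b^2 + 2*b - 8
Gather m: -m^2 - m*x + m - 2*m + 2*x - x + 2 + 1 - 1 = -m^2 + m*(-x - 1) + x + 2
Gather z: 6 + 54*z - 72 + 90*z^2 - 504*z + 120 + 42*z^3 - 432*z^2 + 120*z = 42*z^3 - 342*z^2 - 330*z + 54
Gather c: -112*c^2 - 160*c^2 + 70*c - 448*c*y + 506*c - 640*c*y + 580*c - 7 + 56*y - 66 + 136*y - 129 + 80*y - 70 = -272*c^2 + c*(1156 - 1088*y) + 272*y - 272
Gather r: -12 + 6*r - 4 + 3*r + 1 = 9*r - 15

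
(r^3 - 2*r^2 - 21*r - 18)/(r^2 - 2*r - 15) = (r^2 - 5*r - 6)/(r - 5)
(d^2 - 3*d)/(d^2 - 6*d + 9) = d/(d - 3)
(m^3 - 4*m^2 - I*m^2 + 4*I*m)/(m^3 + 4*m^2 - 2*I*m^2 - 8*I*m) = (m^2 - m*(4 + I) + 4*I)/(m^2 + 2*m*(2 - I) - 8*I)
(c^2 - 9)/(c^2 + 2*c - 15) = (c + 3)/(c + 5)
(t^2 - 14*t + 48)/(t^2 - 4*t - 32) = (t - 6)/(t + 4)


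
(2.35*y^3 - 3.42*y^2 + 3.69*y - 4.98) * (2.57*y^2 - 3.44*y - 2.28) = 6.0395*y^5 - 16.8734*y^4 + 15.8901*y^3 - 17.6946*y^2 + 8.718*y + 11.3544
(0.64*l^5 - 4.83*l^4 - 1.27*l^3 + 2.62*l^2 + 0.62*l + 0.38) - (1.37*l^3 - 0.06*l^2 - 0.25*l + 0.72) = 0.64*l^5 - 4.83*l^4 - 2.64*l^3 + 2.68*l^2 + 0.87*l - 0.34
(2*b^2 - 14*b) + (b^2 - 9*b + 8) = 3*b^2 - 23*b + 8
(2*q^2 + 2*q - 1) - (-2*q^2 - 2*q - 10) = 4*q^2 + 4*q + 9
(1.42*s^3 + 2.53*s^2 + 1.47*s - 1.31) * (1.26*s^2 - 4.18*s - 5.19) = 1.7892*s^5 - 2.7478*s^4 - 16.093*s^3 - 20.9259*s^2 - 2.1535*s + 6.7989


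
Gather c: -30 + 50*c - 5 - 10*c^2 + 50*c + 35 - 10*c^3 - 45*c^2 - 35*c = -10*c^3 - 55*c^2 + 65*c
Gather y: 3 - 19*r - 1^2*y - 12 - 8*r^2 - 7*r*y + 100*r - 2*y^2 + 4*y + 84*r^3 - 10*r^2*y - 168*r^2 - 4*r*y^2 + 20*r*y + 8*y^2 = 84*r^3 - 176*r^2 + 81*r + y^2*(6 - 4*r) + y*(-10*r^2 + 13*r + 3) - 9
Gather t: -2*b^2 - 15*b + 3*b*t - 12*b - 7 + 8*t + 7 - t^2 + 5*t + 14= -2*b^2 - 27*b - t^2 + t*(3*b + 13) + 14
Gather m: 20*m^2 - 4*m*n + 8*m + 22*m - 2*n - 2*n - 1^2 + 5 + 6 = 20*m^2 + m*(30 - 4*n) - 4*n + 10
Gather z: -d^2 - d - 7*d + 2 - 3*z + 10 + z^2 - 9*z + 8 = -d^2 - 8*d + z^2 - 12*z + 20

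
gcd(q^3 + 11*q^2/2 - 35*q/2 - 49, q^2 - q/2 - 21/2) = q - 7/2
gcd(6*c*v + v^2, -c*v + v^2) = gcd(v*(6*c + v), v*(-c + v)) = v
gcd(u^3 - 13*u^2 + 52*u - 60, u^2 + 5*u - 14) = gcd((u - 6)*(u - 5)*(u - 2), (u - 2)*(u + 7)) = u - 2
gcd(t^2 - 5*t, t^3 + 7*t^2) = t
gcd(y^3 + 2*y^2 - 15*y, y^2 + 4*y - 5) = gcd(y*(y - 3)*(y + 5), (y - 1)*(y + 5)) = y + 5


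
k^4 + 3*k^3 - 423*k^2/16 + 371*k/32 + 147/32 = (k - 7/2)*(k - 3/4)*(k + 1/4)*(k + 7)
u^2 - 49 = (u - 7)*(u + 7)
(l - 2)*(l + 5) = l^2 + 3*l - 10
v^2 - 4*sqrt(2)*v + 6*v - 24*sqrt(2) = (v + 6)*(v - 4*sqrt(2))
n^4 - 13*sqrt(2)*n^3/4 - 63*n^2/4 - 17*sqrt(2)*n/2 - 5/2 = (n - 5*sqrt(2))*(n + sqrt(2)/2)*(sqrt(2)*n/2 + 1)*(sqrt(2)*n + 1/2)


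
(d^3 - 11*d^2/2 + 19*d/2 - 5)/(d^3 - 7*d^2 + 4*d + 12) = (2*d^2 - 7*d + 5)/(2*(d^2 - 5*d - 6))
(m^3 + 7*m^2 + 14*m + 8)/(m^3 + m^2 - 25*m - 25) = (m^2 + 6*m + 8)/(m^2 - 25)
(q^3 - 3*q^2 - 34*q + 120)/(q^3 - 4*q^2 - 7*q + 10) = (q^2 + 2*q - 24)/(q^2 + q - 2)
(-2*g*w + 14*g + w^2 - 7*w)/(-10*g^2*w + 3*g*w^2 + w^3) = (w - 7)/(w*(5*g + w))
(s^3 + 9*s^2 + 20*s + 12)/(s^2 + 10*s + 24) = (s^2 + 3*s + 2)/(s + 4)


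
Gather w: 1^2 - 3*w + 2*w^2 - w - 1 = 2*w^2 - 4*w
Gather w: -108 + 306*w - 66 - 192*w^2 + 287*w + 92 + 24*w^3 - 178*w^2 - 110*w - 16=24*w^3 - 370*w^2 + 483*w - 98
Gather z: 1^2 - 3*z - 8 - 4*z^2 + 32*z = -4*z^2 + 29*z - 7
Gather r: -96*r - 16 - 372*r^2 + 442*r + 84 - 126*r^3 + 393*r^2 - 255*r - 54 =-126*r^3 + 21*r^2 + 91*r + 14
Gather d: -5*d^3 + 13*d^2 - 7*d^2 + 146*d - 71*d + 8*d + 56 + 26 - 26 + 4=-5*d^3 + 6*d^2 + 83*d + 60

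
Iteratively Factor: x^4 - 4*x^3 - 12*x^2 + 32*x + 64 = (x + 2)*(x^3 - 6*x^2 + 32) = (x - 4)*(x + 2)*(x^2 - 2*x - 8) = (x - 4)^2*(x + 2)*(x + 2)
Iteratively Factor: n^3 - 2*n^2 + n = (n - 1)*(n^2 - n) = (n - 1)^2*(n)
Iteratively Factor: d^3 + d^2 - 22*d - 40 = (d + 4)*(d^2 - 3*d - 10) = (d - 5)*(d + 4)*(d + 2)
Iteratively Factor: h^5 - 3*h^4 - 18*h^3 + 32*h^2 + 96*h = (h + 3)*(h^4 - 6*h^3 + 32*h) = (h - 4)*(h + 3)*(h^3 - 2*h^2 - 8*h) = (h - 4)*(h + 2)*(h + 3)*(h^2 - 4*h) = h*(h - 4)*(h + 2)*(h + 3)*(h - 4)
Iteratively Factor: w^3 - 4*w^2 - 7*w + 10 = (w - 5)*(w^2 + w - 2) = (w - 5)*(w - 1)*(w + 2)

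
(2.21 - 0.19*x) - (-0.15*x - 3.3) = 5.51 - 0.04*x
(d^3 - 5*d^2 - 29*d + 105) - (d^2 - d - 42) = d^3 - 6*d^2 - 28*d + 147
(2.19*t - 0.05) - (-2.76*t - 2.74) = 4.95*t + 2.69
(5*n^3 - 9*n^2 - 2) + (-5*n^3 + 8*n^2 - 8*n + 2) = -n^2 - 8*n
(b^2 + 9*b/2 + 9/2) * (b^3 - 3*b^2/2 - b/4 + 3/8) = b^5 + 3*b^4 - 5*b^3/2 - 15*b^2/2 + 9*b/16 + 27/16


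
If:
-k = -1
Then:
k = 1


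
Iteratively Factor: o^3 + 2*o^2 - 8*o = (o)*(o^2 + 2*o - 8) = o*(o - 2)*(o + 4)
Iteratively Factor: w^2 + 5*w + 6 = (w + 3)*(w + 2)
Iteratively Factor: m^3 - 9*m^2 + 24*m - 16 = (m - 4)*(m^2 - 5*m + 4) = (m - 4)^2*(m - 1)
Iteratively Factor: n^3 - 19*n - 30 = (n + 3)*(n^2 - 3*n - 10) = (n - 5)*(n + 3)*(n + 2)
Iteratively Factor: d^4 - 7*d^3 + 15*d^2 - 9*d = (d)*(d^3 - 7*d^2 + 15*d - 9) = d*(d - 3)*(d^2 - 4*d + 3) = d*(d - 3)*(d - 1)*(d - 3)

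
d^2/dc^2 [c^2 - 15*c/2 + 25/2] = 2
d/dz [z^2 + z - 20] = 2*z + 1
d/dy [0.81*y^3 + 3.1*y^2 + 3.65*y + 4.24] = 2.43*y^2 + 6.2*y + 3.65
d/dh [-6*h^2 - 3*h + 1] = -12*h - 3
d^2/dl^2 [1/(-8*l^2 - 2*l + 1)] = 8*(16*l^2 + 4*l - (8*l + 1)^2 - 2)/(8*l^2 + 2*l - 1)^3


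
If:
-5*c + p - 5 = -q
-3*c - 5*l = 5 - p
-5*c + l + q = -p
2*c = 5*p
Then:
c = 100/13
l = -5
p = 40/13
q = 525/13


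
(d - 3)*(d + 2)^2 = d^3 + d^2 - 8*d - 12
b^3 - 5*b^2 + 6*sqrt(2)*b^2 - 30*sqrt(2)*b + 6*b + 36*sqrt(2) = (b - 3)*(b - 2)*(b + 6*sqrt(2))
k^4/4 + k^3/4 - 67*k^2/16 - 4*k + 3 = (k/4 + 1)*(k - 4)*(k - 1/2)*(k + 3/2)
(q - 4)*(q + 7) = q^2 + 3*q - 28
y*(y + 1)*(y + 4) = y^3 + 5*y^2 + 4*y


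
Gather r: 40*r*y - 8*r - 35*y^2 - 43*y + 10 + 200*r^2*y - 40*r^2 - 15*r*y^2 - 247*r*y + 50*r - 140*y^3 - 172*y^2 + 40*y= r^2*(200*y - 40) + r*(-15*y^2 - 207*y + 42) - 140*y^3 - 207*y^2 - 3*y + 10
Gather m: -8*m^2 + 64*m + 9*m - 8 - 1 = -8*m^2 + 73*m - 9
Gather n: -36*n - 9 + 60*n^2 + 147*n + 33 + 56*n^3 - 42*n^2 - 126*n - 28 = 56*n^3 + 18*n^2 - 15*n - 4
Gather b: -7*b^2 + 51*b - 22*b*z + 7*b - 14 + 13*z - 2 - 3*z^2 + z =-7*b^2 + b*(58 - 22*z) - 3*z^2 + 14*z - 16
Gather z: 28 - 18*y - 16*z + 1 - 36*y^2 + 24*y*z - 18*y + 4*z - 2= -36*y^2 - 36*y + z*(24*y - 12) + 27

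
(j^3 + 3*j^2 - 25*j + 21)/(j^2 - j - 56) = (j^2 - 4*j + 3)/(j - 8)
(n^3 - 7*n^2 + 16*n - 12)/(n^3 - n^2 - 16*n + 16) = (n^3 - 7*n^2 + 16*n - 12)/(n^3 - n^2 - 16*n + 16)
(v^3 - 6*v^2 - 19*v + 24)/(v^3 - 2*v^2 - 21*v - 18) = (v^2 - 9*v + 8)/(v^2 - 5*v - 6)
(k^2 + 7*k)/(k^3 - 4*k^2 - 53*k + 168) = k/(k^2 - 11*k + 24)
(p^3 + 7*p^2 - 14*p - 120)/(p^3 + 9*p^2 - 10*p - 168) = (p + 5)/(p + 7)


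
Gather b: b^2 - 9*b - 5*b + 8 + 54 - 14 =b^2 - 14*b + 48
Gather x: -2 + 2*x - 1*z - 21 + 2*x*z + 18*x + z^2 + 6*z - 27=x*(2*z + 20) + z^2 + 5*z - 50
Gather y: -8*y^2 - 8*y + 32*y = -8*y^2 + 24*y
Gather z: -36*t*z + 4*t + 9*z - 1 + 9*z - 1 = 4*t + z*(18 - 36*t) - 2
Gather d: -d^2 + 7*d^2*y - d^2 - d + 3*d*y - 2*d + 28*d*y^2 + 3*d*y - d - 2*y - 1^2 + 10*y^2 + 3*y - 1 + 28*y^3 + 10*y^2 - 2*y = d^2*(7*y - 2) + d*(28*y^2 + 6*y - 4) + 28*y^3 + 20*y^2 - y - 2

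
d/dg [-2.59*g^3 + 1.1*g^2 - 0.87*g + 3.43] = -7.77*g^2 + 2.2*g - 0.87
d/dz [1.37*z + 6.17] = 1.37000000000000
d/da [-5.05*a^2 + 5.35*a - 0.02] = 5.35 - 10.1*a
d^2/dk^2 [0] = 0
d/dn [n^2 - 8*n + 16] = 2*n - 8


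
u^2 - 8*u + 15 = (u - 5)*(u - 3)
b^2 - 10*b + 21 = (b - 7)*(b - 3)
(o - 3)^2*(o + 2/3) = o^3 - 16*o^2/3 + 5*o + 6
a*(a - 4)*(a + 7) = a^3 + 3*a^2 - 28*a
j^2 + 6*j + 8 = (j + 2)*(j + 4)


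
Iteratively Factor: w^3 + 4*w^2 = (w + 4)*(w^2) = w*(w + 4)*(w)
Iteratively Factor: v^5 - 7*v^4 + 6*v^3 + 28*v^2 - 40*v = (v)*(v^4 - 7*v^3 + 6*v^2 + 28*v - 40) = v*(v - 2)*(v^3 - 5*v^2 - 4*v + 20) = v*(v - 2)*(v + 2)*(v^2 - 7*v + 10) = v*(v - 2)^2*(v + 2)*(v - 5)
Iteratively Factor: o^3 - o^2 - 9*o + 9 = (o - 3)*(o^2 + 2*o - 3) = (o - 3)*(o + 3)*(o - 1)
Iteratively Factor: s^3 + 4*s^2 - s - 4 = (s - 1)*(s^2 + 5*s + 4) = (s - 1)*(s + 4)*(s + 1)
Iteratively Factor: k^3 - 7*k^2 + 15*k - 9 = (k - 3)*(k^2 - 4*k + 3) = (k - 3)^2*(k - 1)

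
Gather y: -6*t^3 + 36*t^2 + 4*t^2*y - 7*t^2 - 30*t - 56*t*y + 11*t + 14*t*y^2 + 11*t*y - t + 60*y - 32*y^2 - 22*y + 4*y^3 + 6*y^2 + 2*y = -6*t^3 + 29*t^2 - 20*t + 4*y^3 + y^2*(14*t - 26) + y*(4*t^2 - 45*t + 40)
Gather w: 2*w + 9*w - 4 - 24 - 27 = 11*w - 55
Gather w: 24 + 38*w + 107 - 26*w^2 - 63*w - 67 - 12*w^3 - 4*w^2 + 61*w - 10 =-12*w^3 - 30*w^2 + 36*w + 54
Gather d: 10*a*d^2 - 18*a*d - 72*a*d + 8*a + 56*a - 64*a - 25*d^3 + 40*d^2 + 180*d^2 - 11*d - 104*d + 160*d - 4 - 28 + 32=-25*d^3 + d^2*(10*a + 220) + d*(45 - 90*a)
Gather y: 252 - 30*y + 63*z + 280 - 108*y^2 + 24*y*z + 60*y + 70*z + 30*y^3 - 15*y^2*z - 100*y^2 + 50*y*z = 30*y^3 + y^2*(-15*z - 208) + y*(74*z + 30) + 133*z + 532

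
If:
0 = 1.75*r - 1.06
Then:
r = 0.61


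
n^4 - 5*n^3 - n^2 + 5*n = n*(n - 5)*(n - 1)*(n + 1)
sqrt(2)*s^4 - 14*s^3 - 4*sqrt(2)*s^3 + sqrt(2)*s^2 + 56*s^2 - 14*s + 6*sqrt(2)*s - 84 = (s - 3)*(s - 2)*(s - 7*sqrt(2))*(sqrt(2)*s + sqrt(2))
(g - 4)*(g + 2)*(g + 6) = g^3 + 4*g^2 - 20*g - 48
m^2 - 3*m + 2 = (m - 2)*(m - 1)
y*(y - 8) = y^2 - 8*y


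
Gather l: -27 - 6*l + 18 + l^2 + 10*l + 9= l^2 + 4*l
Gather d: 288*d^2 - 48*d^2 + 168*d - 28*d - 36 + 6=240*d^2 + 140*d - 30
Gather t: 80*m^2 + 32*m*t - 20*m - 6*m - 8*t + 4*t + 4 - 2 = 80*m^2 - 26*m + t*(32*m - 4) + 2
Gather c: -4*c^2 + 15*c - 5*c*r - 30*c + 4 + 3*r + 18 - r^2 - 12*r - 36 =-4*c^2 + c*(-5*r - 15) - r^2 - 9*r - 14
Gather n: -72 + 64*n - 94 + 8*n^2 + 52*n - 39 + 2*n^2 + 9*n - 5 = 10*n^2 + 125*n - 210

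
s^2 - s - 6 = (s - 3)*(s + 2)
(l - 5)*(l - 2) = l^2 - 7*l + 10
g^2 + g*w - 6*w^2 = (g - 2*w)*(g + 3*w)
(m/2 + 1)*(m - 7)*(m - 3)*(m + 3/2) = m^4/2 - 13*m^3/4 - 11*m^2/2 + 87*m/4 + 63/2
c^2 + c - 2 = (c - 1)*(c + 2)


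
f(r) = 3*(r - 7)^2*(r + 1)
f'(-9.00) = 1536.00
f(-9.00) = -6144.00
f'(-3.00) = 420.00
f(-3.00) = -600.00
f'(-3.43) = 478.42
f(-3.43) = -793.04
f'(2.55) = -35.38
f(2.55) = 210.90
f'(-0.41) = 138.49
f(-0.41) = 97.19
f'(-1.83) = 277.88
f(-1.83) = -194.14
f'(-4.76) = 680.20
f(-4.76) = -1560.00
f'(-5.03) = 725.05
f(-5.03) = -1749.68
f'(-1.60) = 252.84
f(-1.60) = -133.13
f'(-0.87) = 179.67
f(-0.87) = 24.16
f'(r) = 3*(r - 7)^2 + 3*(r + 1)*(2*r - 14)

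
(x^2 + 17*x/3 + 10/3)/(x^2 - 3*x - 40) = (x + 2/3)/(x - 8)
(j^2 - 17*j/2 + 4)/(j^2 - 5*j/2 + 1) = (j - 8)/(j - 2)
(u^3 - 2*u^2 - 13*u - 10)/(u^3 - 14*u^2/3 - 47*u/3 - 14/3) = 3*(u^2 - 4*u - 5)/(3*u^2 - 20*u - 7)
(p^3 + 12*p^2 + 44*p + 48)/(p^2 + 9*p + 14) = (p^2 + 10*p + 24)/(p + 7)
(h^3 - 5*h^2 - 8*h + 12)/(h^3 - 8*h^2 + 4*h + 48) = (h - 1)/(h - 4)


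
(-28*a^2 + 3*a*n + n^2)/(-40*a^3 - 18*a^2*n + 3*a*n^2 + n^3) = (7*a + n)/(10*a^2 + 7*a*n + n^2)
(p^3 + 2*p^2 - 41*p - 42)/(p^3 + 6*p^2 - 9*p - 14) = (p - 6)/(p - 2)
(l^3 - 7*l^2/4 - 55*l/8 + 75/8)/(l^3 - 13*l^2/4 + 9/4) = (8*l^2 + 10*l - 25)/(2*(4*l^2 - l - 3))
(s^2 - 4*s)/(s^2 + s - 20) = s/(s + 5)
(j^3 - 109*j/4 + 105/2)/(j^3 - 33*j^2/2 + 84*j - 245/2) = (j^2 + 5*j/2 - 21)/(j^2 - 14*j + 49)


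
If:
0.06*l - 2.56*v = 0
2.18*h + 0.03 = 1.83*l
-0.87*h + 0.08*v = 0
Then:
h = 0.00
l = 0.02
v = 0.00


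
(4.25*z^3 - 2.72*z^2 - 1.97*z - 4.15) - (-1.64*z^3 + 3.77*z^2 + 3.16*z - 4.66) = 5.89*z^3 - 6.49*z^2 - 5.13*z + 0.51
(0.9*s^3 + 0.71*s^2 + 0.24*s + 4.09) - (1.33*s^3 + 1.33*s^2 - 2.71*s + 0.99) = -0.43*s^3 - 0.62*s^2 + 2.95*s + 3.1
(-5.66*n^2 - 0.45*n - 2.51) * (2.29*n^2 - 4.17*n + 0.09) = -12.9614*n^4 + 22.5717*n^3 - 4.3808*n^2 + 10.4262*n - 0.2259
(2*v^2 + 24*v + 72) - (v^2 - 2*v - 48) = v^2 + 26*v + 120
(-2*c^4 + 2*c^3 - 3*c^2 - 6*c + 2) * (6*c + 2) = -12*c^5 + 8*c^4 - 14*c^3 - 42*c^2 + 4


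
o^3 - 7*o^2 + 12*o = o*(o - 4)*(o - 3)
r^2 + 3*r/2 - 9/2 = (r - 3/2)*(r + 3)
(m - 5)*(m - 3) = m^2 - 8*m + 15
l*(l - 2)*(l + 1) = l^3 - l^2 - 2*l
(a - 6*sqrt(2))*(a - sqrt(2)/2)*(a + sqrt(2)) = a^3 - 11*sqrt(2)*a^2/2 - 7*a + 6*sqrt(2)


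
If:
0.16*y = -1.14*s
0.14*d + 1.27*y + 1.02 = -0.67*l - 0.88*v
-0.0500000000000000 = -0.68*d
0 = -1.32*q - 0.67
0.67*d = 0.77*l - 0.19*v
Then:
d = 0.07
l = -0.299788793638961*y - 0.189343944808635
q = -0.51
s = -0.140350877192982*y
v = -1.21493353211579*y - 1.02662917571054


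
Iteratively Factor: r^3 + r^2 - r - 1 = (r - 1)*(r^2 + 2*r + 1) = (r - 1)*(r + 1)*(r + 1)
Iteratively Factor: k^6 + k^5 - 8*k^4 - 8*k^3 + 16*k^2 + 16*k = (k - 2)*(k^5 + 3*k^4 - 2*k^3 - 12*k^2 - 8*k) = (k - 2)*(k + 2)*(k^4 + k^3 - 4*k^2 - 4*k) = (k - 2)*(k + 2)^2*(k^3 - k^2 - 2*k) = k*(k - 2)*(k + 2)^2*(k^2 - k - 2) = k*(k - 2)*(k + 1)*(k + 2)^2*(k - 2)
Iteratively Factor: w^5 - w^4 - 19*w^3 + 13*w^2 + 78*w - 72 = (w - 4)*(w^4 + 3*w^3 - 7*w^2 - 15*w + 18) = (w - 4)*(w - 2)*(w^3 + 5*w^2 + 3*w - 9) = (w - 4)*(w - 2)*(w + 3)*(w^2 + 2*w - 3) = (w - 4)*(w - 2)*(w + 3)^2*(w - 1)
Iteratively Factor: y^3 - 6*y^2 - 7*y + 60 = (y - 5)*(y^2 - y - 12) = (y - 5)*(y + 3)*(y - 4)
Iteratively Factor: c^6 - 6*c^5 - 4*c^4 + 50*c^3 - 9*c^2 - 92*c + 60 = (c - 1)*(c^5 - 5*c^4 - 9*c^3 + 41*c^2 + 32*c - 60) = (c - 5)*(c - 1)*(c^4 - 9*c^2 - 4*c + 12) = (c - 5)*(c - 3)*(c - 1)*(c^3 + 3*c^2 - 4) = (c - 5)*(c - 3)*(c - 1)^2*(c^2 + 4*c + 4) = (c - 5)*(c - 3)*(c - 1)^2*(c + 2)*(c + 2)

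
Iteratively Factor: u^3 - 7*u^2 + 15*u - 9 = (u - 3)*(u^2 - 4*u + 3) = (u - 3)^2*(u - 1)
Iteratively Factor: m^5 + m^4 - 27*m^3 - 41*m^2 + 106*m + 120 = (m + 1)*(m^4 - 27*m^2 - 14*m + 120) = (m + 1)*(m + 3)*(m^3 - 3*m^2 - 18*m + 40) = (m - 5)*(m + 1)*(m + 3)*(m^2 + 2*m - 8) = (m - 5)*(m + 1)*(m + 3)*(m + 4)*(m - 2)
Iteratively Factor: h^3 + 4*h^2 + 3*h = (h + 1)*(h^2 + 3*h) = h*(h + 1)*(h + 3)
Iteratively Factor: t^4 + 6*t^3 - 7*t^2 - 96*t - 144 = (t + 3)*(t^3 + 3*t^2 - 16*t - 48) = (t + 3)*(t + 4)*(t^2 - t - 12) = (t + 3)^2*(t + 4)*(t - 4)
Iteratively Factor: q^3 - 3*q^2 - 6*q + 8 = (q - 1)*(q^2 - 2*q - 8) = (q - 4)*(q - 1)*(q + 2)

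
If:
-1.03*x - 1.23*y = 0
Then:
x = -1.19417475728155*y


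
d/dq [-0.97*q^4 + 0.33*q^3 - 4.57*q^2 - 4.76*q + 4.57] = -3.88*q^3 + 0.99*q^2 - 9.14*q - 4.76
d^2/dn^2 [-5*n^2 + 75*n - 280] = -10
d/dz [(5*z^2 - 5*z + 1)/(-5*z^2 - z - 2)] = (-30*z^2 - 10*z + 11)/(25*z^4 + 10*z^3 + 21*z^2 + 4*z + 4)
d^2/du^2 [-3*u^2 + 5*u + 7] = -6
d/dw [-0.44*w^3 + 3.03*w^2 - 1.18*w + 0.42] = -1.32*w^2 + 6.06*w - 1.18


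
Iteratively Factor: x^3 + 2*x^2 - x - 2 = (x + 1)*(x^2 + x - 2) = (x - 1)*(x + 1)*(x + 2)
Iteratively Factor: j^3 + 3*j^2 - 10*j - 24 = (j + 2)*(j^2 + j - 12) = (j - 3)*(j + 2)*(j + 4)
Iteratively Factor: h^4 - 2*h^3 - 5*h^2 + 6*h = (h - 3)*(h^3 + h^2 - 2*h) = (h - 3)*(h - 1)*(h^2 + 2*h) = (h - 3)*(h - 1)*(h + 2)*(h)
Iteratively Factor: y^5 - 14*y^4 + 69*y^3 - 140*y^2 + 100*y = (y - 2)*(y^4 - 12*y^3 + 45*y^2 - 50*y) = (y - 2)^2*(y^3 - 10*y^2 + 25*y) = y*(y - 2)^2*(y^2 - 10*y + 25) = y*(y - 5)*(y - 2)^2*(y - 5)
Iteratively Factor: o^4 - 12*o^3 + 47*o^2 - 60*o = (o - 5)*(o^3 - 7*o^2 + 12*o) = (o - 5)*(o - 3)*(o^2 - 4*o) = o*(o - 5)*(o - 3)*(o - 4)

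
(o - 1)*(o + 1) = o^2 - 1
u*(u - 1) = u^2 - u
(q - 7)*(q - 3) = q^2 - 10*q + 21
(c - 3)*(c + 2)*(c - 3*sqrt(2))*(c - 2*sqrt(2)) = c^4 - 5*sqrt(2)*c^3 - c^3 + 6*c^2 + 5*sqrt(2)*c^2 - 12*c + 30*sqrt(2)*c - 72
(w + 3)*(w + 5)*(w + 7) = w^3 + 15*w^2 + 71*w + 105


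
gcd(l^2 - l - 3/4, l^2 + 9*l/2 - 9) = l - 3/2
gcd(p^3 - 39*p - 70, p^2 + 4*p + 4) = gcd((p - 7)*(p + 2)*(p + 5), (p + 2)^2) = p + 2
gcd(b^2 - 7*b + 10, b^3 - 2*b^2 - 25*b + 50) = b^2 - 7*b + 10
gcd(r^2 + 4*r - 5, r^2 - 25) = r + 5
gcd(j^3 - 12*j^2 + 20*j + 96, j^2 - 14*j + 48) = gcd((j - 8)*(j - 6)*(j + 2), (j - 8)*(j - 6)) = j^2 - 14*j + 48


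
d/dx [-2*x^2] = -4*x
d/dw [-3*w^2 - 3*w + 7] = -6*w - 3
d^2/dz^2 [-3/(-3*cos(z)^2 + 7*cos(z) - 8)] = 3*(36*sin(z)^4 + 29*sin(z)^2 + 539*cos(z)/4 - 63*cos(3*z)/4 - 115)/(3*sin(z)^2 + 7*cos(z) - 11)^3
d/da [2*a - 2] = 2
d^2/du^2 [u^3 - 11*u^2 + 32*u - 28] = 6*u - 22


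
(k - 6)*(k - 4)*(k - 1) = k^3 - 11*k^2 + 34*k - 24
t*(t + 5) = t^2 + 5*t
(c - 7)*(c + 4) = c^2 - 3*c - 28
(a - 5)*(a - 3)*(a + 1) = a^3 - 7*a^2 + 7*a + 15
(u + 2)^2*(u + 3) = u^3 + 7*u^2 + 16*u + 12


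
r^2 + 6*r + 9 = (r + 3)^2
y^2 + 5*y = y*(y + 5)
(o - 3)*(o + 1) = o^2 - 2*o - 3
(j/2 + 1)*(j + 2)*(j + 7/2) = j^3/2 + 15*j^2/4 + 9*j + 7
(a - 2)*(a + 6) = a^2 + 4*a - 12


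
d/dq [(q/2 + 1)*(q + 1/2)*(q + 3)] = 3*q^2/2 + 11*q/2 + 17/4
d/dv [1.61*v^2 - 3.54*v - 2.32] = 3.22*v - 3.54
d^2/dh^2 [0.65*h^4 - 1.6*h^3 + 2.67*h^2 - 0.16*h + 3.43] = 7.8*h^2 - 9.6*h + 5.34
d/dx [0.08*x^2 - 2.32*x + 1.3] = 0.16*x - 2.32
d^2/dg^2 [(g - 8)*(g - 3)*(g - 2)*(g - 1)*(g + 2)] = 20*g^3 - 144*g^2 + 186*g + 48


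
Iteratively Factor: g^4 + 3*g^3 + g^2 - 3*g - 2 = (g - 1)*(g^3 + 4*g^2 + 5*g + 2) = (g - 1)*(g + 1)*(g^2 + 3*g + 2) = (g - 1)*(g + 1)*(g + 2)*(g + 1)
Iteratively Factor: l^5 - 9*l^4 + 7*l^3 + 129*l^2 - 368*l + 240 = (l - 1)*(l^4 - 8*l^3 - l^2 + 128*l - 240) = (l - 5)*(l - 1)*(l^3 - 3*l^2 - 16*l + 48) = (l - 5)*(l - 3)*(l - 1)*(l^2 - 16) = (l - 5)*(l - 4)*(l - 3)*(l - 1)*(l + 4)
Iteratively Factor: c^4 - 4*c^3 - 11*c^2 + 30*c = (c + 3)*(c^3 - 7*c^2 + 10*c) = (c - 5)*(c + 3)*(c^2 - 2*c) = (c - 5)*(c - 2)*(c + 3)*(c)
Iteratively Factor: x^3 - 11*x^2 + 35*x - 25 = (x - 5)*(x^2 - 6*x + 5) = (x - 5)^2*(x - 1)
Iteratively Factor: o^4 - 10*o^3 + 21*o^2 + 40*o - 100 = (o + 2)*(o^3 - 12*o^2 + 45*o - 50) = (o - 5)*(o + 2)*(o^2 - 7*o + 10) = (o - 5)*(o - 2)*(o + 2)*(o - 5)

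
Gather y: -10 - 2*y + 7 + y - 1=-y - 4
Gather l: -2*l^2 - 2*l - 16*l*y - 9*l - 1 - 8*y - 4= -2*l^2 + l*(-16*y - 11) - 8*y - 5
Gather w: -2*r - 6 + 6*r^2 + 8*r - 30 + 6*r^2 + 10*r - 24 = 12*r^2 + 16*r - 60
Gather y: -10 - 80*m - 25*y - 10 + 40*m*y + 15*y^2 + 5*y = -80*m + 15*y^2 + y*(40*m - 20) - 20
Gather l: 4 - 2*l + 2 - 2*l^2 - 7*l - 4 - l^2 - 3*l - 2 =-3*l^2 - 12*l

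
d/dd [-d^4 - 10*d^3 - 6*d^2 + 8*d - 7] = -4*d^3 - 30*d^2 - 12*d + 8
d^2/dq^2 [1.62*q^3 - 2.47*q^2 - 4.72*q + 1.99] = 9.72*q - 4.94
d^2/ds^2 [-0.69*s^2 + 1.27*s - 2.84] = -1.38000000000000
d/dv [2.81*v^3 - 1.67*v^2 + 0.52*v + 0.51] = 8.43*v^2 - 3.34*v + 0.52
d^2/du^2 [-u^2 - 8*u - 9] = -2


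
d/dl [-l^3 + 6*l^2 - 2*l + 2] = -3*l^2 + 12*l - 2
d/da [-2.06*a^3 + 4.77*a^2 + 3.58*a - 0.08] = -6.18*a^2 + 9.54*a + 3.58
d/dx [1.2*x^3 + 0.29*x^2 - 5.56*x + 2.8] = 3.6*x^2 + 0.58*x - 5.56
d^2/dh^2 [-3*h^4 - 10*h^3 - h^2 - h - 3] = -36*h^2 - 60*h - 2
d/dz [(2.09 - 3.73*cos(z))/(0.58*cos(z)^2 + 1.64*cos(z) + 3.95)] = (-2.1634*cos(z)^2 + 2.4244*cos(z) + 18.1611)*sin(z)/(0.3364*cos(z)^4 + 1.9024*cos(z)^3 + 7.2716*cos(z)^2 + 12.956*cos(z) + 15.6025)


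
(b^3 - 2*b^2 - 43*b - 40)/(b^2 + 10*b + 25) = (b^2 - 7*b - 8)/(b + 5)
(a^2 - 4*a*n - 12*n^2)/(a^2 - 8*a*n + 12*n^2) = (a + 2*n)/(a - 2*n)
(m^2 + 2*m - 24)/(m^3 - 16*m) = (m + 6)/(m*(m + 4))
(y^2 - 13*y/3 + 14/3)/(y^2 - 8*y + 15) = (3*y^2 - 13*y + 14)/(3*(y^2 - 8*y + 15))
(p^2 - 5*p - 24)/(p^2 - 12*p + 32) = (p + 3)/(p - 4)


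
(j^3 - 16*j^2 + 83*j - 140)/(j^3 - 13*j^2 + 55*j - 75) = (j^2 - 11*j + 28)/(j^2 - 8*j + 15)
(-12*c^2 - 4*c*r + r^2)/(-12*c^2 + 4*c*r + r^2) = (-12*c^2 - 4*c*r + r^2)/(-12*c^2 + 4*c*r + r^2)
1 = 1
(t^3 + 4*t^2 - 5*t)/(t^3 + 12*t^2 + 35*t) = (t - 1)/(t + 7)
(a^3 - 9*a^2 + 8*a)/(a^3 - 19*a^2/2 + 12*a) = 2*(a - 1)/(2*a - 3)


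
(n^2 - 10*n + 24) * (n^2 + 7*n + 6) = n^4 - 3*n^3 - 40*n^2 + 108*n + 144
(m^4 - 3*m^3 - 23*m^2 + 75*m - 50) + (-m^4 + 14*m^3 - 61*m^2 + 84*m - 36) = 11*m^3 - 84*m^2 + 159*m - 86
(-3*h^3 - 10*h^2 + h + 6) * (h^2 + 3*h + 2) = -3*h^5 - 19*h^4 - 35*h^3 - 11*h^2 + 20*h + 12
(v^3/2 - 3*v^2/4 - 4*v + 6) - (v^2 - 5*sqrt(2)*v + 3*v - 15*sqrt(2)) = v^3/2 - 7*v^2/4 - 7*v + 5*sqrt(2)*v + 6 + 15*sqrt(2)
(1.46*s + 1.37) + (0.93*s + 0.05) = 2.39*s + 1.42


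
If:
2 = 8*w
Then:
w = 1/4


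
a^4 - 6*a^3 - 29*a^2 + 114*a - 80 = (a - 8)*(a - 2)*(a - 1)*(a + 5)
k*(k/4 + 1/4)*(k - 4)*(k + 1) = k^4/4 - k^3/2 - 7*k^2/4 - k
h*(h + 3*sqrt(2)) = h^2 + 3*sqrt(2)*h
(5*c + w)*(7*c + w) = 35*c^2 + 12*c*w + w^2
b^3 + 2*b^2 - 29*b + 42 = (b - 3)*(b - 2)*(b + 7)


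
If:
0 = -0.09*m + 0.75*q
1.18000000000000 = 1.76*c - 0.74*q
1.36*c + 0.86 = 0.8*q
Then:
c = 3.94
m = 64.71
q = 7.76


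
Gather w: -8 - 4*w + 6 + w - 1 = -3*w - 3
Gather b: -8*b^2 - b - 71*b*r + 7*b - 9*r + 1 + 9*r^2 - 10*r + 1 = -8*b^2 + b*(6 - 71*r) + 9*r^2 - 19*r + 2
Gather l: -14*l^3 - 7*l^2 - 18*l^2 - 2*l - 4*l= -14*l^3 - 25*l^2 - 6*l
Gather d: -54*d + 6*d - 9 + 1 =-48*d - 8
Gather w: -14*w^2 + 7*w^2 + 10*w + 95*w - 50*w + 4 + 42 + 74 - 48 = -7*w^2 + 55*w + 72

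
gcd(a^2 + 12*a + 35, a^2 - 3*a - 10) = 1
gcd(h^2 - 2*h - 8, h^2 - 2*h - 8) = h^2 - 2*h - 8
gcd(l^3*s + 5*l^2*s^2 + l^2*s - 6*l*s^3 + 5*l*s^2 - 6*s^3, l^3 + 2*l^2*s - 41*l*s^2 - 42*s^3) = 1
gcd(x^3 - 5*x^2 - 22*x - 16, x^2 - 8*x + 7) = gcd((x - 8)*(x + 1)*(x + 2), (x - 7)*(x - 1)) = 1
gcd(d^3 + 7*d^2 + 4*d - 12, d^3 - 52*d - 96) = d^2 + 8*d + 12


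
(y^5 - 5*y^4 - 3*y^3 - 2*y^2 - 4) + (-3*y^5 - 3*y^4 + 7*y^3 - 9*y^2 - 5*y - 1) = -2*y^5 - 8*y^4 + 4*y^3 - 11*y^2 - 5*y - 5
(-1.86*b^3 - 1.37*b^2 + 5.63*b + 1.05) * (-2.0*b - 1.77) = 3.72*b^4 + 6.0322*b^3 - 8.8351*b^2 - 12.0651*b - 1.8585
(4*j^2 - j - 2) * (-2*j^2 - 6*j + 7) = -8*j^4 - 22*j^3 + 38*j^2 + 5*j - 14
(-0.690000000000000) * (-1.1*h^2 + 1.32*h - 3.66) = 0.759*h^2 - 0.9108*h + 2.5254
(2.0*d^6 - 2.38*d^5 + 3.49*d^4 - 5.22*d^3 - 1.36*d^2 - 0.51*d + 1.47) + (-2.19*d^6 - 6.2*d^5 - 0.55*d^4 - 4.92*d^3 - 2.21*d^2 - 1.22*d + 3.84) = -0.19*d^6 - 8.58*d^5 + 2.94*d^4 - 10.14*d^3 - 3.57*d^2 - 1.73*d + 5.31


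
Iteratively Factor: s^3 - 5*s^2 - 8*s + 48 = (s - 4)*(s^2 - s - 12) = (s - 4)^2*(s + 3)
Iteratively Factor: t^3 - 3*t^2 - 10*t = (t)*(t^2 - 3*t - 10) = t*(t - 5)*(t + 2)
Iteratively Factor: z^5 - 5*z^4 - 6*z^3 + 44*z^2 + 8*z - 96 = (z - 2)*(z^4 - 3*z^3 - 12*z^2 + 20*z + 48) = (z - 4)*(z - 2)*(z^3 + z^2 - 8*z - 12) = (z - 4)*(z - 2)*(z + 2)*(z^2 - z - 6) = (z - 4)*(z - 3)*(z - 2)*(z + 2)*(z + 2)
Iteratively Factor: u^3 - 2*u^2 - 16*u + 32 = (u + 4)*(u^2 - 6*u + 8) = (u - 4)*(u + 4)*(u - 2)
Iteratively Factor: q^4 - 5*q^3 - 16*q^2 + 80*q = (q)*(q^3 - 5*q^2 - 16*q + 80) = q*(q - 4)*(q^2 - q - 20) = q*(q - 4)*(q + 4)*(q - 5)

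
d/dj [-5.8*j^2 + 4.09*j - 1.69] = 4.09 - 11.6*j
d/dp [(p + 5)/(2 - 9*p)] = 47/(9*p - 2)^2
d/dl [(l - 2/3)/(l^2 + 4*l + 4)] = (10/3 - l)/(l^3 + 6*l^2 + 12*l + 8)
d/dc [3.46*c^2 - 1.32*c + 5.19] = 6.92*c - 1.32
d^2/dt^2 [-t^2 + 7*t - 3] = -2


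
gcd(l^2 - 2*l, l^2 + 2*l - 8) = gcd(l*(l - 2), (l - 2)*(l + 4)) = l - 2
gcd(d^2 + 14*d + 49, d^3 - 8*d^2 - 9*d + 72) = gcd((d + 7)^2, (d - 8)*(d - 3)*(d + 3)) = 1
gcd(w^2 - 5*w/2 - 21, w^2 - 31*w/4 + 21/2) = w - 6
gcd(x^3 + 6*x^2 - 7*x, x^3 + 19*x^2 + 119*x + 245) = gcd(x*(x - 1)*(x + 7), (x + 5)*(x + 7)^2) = x + 7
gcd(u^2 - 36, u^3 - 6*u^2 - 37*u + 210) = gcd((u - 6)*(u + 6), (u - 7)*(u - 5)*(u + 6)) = u + 6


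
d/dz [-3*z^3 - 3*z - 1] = -9*z^2 - 3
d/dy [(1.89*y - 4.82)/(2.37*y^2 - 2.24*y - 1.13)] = (-4.4793*y^2 + 22.8468*y - 12.9325)/(5.6169*y^4 - 10.6176*y^3 - 0.338599999999999*y^2 + 5.0624*y + 1.2769)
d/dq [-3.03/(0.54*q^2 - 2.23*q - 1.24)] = (3.2724*q - 6.7569)/(-0.54*q^2 + 2.23*q + 1.24)^2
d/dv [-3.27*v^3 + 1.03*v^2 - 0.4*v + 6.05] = -9.81*v^2 + 2.06*v - 0.4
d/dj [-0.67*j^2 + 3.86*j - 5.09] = 3.86 - 1.34*j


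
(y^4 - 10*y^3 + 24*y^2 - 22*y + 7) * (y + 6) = y^5 - 4*y^4 - 36*y^3 + 122*y^2 - 125*y + 42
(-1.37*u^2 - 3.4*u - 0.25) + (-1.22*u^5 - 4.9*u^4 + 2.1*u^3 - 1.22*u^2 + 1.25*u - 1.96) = -1.22*u^5 - 4.9*u^4 + 2.1*u^3 - 2.59*u^2 - 2.15*u - 2.21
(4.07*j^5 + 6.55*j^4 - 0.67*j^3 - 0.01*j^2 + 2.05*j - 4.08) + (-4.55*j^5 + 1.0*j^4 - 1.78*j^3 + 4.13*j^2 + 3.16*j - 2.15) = -0.48*j^5 + 7.55*j^4 - 2.45*j^3 + 4.12*j^2 + 5.21*j - 6.23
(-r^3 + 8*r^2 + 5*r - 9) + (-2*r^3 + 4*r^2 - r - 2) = -3*r^3 + 12*r^2 + 4*r - 11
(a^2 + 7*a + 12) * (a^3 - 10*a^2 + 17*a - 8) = a^5 - 3*a^4 - 41*a^3 - 9*a^2 + 148*a - 96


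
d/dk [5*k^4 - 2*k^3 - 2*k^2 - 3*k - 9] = 20*k^3 - 6*k^2 - 4*k - 3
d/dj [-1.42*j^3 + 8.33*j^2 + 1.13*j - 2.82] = -4.26*j^2 + 16.66*j + 1.13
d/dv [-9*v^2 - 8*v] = -18*v - 8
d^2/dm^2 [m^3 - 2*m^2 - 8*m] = 6*m - 4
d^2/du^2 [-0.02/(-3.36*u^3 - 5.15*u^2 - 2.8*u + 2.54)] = (-(0.4032*u + 0.206)*(3.36*u^3 + 5.15*u^2 + 2.8*u - 2.54) + 0.02*(10.08*u^2 + 10.3*u + 2.8)*(20.16*u^2 + 20.6*u + 5.6))/(3.36*u^3 + 5.15*u^2 + 2.8*u - 2.54)^3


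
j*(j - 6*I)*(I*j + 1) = I*j^3 + 7*j^2 - 6*I*j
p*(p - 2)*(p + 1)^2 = p^4 - 3*p^2 - 2*p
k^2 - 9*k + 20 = (k - 5)*(k - 4)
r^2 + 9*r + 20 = (r + 4)*(r + 5)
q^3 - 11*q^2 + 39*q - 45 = (q - 5)*(q - 3)^2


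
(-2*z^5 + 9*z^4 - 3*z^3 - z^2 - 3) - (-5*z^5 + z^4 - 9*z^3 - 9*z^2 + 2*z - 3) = 3*z^5 + 8*z^4 + 6*z^3 + 8*z^2 - 2*z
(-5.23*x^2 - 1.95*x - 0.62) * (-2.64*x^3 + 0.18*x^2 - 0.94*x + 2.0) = 13.8072*x^5 + 4.2066*x^4 + 6.202*x^3 - 8.7386*x^2 - 3.3172*x - 1.24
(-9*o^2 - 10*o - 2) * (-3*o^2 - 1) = 27*o^4 + 30*o^3 + 15*o^2 + 10*o + 2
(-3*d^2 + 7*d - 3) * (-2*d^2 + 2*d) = 6*d^4 - 20*d^3 + 20*d^2 - 6*d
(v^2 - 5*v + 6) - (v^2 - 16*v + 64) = 11*v - 58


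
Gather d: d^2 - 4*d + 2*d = d^2 - 2*d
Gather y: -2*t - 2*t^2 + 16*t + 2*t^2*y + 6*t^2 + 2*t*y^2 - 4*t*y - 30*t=4*t^2 + 2*t*y^2 - 16*t + y*(2*t^2 - 4*t)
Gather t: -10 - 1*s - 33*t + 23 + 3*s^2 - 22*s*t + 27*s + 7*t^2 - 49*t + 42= 3*s^2 + 26*s + 7*t^2 + t*(-22*s - 82) + 55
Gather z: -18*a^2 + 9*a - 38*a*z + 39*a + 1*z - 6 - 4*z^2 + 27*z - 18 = -18*a^2 + 48*a - 4*z^2 + z*(28 - 38*a) - 24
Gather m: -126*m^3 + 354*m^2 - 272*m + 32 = -126*m^3 + 354*m^2 - 272*m + 32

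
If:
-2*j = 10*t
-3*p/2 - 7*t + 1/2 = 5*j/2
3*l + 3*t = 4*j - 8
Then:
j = -5*t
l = -23*t/3 - 8/3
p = 11*t/3 + 1/3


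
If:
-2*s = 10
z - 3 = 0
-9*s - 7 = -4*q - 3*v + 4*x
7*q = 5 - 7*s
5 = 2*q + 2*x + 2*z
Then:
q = 40/7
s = -5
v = -200/7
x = -87/14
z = 3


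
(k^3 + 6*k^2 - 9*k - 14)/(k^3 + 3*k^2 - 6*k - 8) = (k + 7)/(k + 4)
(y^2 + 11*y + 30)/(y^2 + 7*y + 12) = (y^2 + 11*y + 30)/(y^2 + 7*y + 12)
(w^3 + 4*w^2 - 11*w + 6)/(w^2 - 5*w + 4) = (w^2 + 5*w - 6)/(w - 4)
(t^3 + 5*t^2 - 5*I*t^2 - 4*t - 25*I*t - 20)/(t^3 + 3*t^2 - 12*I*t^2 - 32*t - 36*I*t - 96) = (t^2 + t*(5 - I) - 5*I)/(t^2 + t*(3 - 8*I) - 24*I)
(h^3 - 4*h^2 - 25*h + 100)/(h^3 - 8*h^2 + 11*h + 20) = (h + 5)/(h + 1)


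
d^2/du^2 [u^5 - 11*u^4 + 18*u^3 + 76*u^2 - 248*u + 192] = 20*u^3 - 132*u^2 + 108*u + 152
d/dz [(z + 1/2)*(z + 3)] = 2*z + 7/2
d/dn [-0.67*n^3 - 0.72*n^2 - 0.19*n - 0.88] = -2.01*n^2 - 1.44*n - 0.19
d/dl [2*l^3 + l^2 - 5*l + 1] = 6*l^2 + 2*l - 5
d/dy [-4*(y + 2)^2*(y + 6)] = 4*(-3*y - 14)*(y + 2)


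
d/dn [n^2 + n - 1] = 2*n + 1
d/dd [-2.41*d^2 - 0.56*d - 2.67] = -4.82*d - 0.56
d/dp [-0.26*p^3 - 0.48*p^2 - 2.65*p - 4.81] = -0.78*p^2 - 0.96*p - 2.65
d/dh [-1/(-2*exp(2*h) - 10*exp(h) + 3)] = (-4*exp(h) - 10)*exp(h)/(2*exp(2*h) + 10*exp(h) - 3)^2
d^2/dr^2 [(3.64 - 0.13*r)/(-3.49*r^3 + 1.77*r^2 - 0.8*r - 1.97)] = (9.500478*r^5 - 536.845062*r^4 + 359.854586*r^3 - 140.125284*r^2 + 183.801774*r - 30.453592)/(42.508549*r^9 - 64.676331*r^8 + 62.033703*r^7 + 36.788118*r^6 - 58.795926*r^5 + 48.118479*r^4 + 24.407903*r^3 - 16.825179*r^2 + 9.31416*r + 7.645373)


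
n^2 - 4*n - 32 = (n - 8)*(n + 4)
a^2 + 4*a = a*(a + 4)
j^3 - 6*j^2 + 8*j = j*(j - 4)*(j - 2)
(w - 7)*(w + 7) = w^2 - 49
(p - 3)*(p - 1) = p^2 - 4*p + 3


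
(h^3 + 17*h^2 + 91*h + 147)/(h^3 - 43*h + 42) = (h^2 + 10*h + 21)/(h^2 - 7*h + 6)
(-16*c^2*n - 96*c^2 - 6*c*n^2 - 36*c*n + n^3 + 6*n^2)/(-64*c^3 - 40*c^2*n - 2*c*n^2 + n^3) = (n + 6)/(4*c + n)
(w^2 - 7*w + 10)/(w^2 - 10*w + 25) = (w - 2)/(w - 5)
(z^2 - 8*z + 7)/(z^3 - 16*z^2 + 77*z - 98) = (z - 1)/(z^2 - 9*z + 14)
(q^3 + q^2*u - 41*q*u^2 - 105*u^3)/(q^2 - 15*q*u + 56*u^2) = (q^2 + 8*q*u + 15*u^2)/(q - 8*u)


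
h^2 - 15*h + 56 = (h - 8)*(h - 7)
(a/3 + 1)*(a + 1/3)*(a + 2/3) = a^3/3 + 4*a^2/3 + 29*a/27 + 2/9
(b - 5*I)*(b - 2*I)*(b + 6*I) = b^3 - I*b^2 + 32*b - 60*I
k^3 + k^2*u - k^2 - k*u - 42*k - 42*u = (k - 7)*(k + 6)*(k + u)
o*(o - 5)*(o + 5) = o^3 - 25*o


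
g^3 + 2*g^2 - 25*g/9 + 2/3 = (g - 2/3)*(g - 1/3)*(g + 3)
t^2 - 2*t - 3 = (t - 3)*(t + 1)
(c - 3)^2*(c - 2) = c^3 - 8*c^2 + 21*c - 18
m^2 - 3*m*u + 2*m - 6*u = (m + 2)*(m - 3*u)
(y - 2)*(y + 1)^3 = y^4 + y^3 - 3*y^2 - 5*y - 2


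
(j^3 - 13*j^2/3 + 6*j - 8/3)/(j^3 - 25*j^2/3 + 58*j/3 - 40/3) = (j - 1)/(j - 5)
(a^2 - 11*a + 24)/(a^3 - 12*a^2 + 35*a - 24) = 1/(a - 1)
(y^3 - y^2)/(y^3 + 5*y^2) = (y - 1)/(y + 5)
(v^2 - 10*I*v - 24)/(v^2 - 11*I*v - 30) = (v - 4*I)/(v - 5*I)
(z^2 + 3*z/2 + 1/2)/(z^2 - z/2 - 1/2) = (z + 1)/(z - 1)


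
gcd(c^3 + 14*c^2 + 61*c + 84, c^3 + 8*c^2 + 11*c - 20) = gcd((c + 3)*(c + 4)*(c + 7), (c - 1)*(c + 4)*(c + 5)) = c + 4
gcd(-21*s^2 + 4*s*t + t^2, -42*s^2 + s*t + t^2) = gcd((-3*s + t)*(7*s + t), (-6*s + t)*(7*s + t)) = 7*s + t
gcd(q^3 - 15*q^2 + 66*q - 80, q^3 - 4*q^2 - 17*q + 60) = q - 5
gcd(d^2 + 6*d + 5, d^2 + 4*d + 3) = d + 1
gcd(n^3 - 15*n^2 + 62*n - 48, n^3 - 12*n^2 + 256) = n - 8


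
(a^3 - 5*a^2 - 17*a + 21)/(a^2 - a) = a - 4 - 21/a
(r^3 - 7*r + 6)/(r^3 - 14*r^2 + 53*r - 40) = (r^2 + r - 6)/(r^2 - 13*r + 40)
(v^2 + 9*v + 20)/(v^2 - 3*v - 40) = (v + 4)/(v - 8)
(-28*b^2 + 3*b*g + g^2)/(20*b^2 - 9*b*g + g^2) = (-7*b - g)/(5*b - g)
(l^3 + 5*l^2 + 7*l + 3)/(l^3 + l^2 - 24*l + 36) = (l^3 + 5*l^2 + 7*l + 3)/(l^3 + l^2 - 24*l + 36)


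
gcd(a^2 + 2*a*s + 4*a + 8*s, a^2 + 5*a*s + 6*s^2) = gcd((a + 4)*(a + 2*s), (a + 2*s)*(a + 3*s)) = a + 2*s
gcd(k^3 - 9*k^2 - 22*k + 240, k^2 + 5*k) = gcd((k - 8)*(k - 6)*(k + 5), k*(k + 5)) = k + 5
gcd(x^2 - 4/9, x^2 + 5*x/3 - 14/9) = x - 2/3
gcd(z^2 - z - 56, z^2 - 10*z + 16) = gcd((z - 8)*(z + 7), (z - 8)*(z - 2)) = z - 8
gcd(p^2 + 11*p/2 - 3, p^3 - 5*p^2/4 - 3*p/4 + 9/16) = p - 1/2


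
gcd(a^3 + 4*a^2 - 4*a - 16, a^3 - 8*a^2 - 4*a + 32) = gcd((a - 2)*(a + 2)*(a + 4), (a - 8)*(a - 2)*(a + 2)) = a^2 - 4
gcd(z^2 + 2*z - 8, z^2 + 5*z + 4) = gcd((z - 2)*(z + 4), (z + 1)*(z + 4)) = z + 4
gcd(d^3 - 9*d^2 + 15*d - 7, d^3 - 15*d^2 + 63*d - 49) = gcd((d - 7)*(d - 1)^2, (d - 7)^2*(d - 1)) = d^2 - 8*d + 7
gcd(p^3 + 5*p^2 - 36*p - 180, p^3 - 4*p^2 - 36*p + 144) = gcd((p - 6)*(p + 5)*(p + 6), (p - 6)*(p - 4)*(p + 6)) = p^2 - 36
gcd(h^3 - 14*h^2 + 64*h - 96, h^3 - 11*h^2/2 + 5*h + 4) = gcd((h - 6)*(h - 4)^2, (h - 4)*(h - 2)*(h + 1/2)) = h - 4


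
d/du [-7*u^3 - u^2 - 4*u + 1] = -21*u^2 - 2*u - 4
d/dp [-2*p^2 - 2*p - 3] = -4*p - 2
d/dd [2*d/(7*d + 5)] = 10/(7*d + 5)^2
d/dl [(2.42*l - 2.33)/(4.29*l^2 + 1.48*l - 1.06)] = (-10.3818*l^2 + 19.9914*l + 0.8832)/(18.4041*l^4 + 12.6984*l^3 - 6.9044*l^2 - 3.1376*l + 1.1236)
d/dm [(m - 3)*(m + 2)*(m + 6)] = 3*m^2 + 10*m - 12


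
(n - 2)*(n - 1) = n^2 - 3*n + 2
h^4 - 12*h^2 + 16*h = h*(h - 2)^2*(h + 4)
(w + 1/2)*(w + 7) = w^2 + 15*w/2 + 7/2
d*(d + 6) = d^2 + 6*d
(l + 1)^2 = l^2 + 2*l + 1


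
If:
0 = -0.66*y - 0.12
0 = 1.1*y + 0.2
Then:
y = -0.18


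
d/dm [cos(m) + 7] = -sin(m)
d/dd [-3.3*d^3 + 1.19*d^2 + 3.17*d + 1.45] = -9.9*d^2 + 2.38*d + 3.17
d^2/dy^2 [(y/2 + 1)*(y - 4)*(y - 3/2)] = 3*y - 7/2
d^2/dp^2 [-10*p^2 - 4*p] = -20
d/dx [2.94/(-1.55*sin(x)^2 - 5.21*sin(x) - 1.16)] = (9.114*sin(x) + 15.3174)*cos(x)/(1.55*sin(x)^2 + 5.21*sin(x) + 1.16)^2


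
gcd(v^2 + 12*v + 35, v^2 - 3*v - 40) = v + 5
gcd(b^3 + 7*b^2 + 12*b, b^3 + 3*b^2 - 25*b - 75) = b + 3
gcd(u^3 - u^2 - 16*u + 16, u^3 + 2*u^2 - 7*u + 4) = u^2 + 3*u - 4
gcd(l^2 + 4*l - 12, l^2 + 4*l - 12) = l^2 + 4*l - 12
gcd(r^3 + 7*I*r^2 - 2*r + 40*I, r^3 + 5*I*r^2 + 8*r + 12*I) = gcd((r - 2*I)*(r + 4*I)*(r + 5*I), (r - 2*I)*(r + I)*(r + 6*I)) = r - 2*I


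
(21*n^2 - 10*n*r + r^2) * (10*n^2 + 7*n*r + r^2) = 210*n^4 + 47*n^3*r - 39*n^2*r^2 - 3*n*r^3 + r^4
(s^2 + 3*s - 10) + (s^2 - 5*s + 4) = 2*s^2 - 2*s - 6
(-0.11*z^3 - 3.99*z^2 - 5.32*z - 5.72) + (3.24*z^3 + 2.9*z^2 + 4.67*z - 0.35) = 3.13*z^3 - 1.09*z^2 - 0.65*z - 6.07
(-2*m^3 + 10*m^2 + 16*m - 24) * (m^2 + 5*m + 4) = -2*m^5 + 58*m^3 + 96*m^2 - 56*m - 96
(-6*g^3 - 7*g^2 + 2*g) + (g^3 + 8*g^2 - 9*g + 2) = -5*g^3 + g^2 - 7*g + 2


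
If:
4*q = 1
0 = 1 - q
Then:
No Solution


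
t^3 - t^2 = t^2*(t - 1)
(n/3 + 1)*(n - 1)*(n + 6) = n^3/3 + 8*n^2/3 + 3*n - 6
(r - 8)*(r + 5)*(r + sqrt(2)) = r^3 - 3*r^2 + sqrt(2)*r^2 - 40*r - 3*sqrt(2)*r - 40*sqrt(2)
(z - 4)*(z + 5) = z^2 + z - 20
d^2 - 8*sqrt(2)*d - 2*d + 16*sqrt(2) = (d - 2)*(d - 8*sqrt(2))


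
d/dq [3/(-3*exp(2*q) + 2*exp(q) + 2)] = (18*exp(q) - 6)*exp(q)/(-3*exp(2*q) + 2*exp(q) + 2)^2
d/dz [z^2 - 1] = 2*z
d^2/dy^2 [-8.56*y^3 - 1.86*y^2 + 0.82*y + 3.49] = -51.36*y - 3.72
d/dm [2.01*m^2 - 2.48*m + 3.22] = 4.02*m - 2.48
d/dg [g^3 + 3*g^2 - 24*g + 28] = 3*g^2 + 6*g - 24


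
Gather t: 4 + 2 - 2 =4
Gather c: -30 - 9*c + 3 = -9*c - 27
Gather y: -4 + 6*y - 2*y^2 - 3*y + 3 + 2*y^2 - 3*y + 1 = 0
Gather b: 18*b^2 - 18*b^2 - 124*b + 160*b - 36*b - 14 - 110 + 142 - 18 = 0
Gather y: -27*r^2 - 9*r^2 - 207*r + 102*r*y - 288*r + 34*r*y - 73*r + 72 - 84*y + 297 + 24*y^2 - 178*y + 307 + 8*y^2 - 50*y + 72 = -36*r^2 - 568*r + 32*y^2 + y*(136*r - 312) + 748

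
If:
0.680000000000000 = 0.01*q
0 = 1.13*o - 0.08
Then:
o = 0.07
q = 68.00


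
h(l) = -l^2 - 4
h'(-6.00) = 12.00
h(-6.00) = -40.00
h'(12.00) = -24.00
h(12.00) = -148.00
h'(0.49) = -0.98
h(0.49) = -4.24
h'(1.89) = -3.78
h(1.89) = -7.57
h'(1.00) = -2.00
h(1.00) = -5.00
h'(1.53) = -3.06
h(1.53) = -6.34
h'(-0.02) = 0.04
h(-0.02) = -4.00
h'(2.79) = -5.58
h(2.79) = -11.78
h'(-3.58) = 7.16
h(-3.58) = -16.82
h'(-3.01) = 6.02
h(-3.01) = -13.06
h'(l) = -2*l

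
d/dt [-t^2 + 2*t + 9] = 2 - 2*t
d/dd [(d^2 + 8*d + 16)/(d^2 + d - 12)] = -7/(d^2 - 6*d + 9)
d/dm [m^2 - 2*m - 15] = 2*m - 2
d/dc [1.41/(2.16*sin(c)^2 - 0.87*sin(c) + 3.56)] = (1.2267 - 6.0912*sin(c))*cos(c)/(2.16*sin(c)^2 - 0.87*sin(c) + 3.56)^2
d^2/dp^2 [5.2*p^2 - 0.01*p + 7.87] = 10.4000000000000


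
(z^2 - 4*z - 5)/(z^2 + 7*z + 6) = (z - 5)/(z + 6)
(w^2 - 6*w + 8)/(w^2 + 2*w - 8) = (w - 4)/(w + 4)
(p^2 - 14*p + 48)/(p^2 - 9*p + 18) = (p - 8)/(p - 3)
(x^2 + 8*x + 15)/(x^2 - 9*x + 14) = (x^2 + 8*x + 15)/(x^2 - 9*x + 14)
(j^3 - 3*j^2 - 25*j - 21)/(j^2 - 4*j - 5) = (j^2 - 4*j - 21)/(j - 5)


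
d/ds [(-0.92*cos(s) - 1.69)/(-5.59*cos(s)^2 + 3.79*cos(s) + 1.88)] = (5.1428*cos(s)^2 + 18.8942*cos(s) - 4.6755)*sin(s)/(31.2481*cos(s)^4 - 42.3722*cos(s)^3 - 6.6543*cos(s)^2 + 14.2504*cos(s) + 3.5344)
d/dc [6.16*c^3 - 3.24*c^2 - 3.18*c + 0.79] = 18.48*c^2 - 6.48*c - 3.18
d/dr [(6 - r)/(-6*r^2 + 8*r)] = 3*(-r^2 + 12*r - 8)/(2*r^2*(9*r^2 - 24*r + 16))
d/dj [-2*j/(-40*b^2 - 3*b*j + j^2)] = 2*(40*b^2 + 3*b*j - j^2 - j*(3*b - 2*j))/(40*b^2 + 3*b*j - j^2)^2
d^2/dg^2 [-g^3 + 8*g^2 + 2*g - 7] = 16 - 6*g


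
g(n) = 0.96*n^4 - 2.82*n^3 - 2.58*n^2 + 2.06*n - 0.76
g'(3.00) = 14.12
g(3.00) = -16.18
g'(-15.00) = -14784.04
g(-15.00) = 57505.34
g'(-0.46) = 2.27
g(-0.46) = -1.94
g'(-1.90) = -45.02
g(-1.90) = 17.87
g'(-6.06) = -1131.92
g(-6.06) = 1814.26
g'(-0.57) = 1.54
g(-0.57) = -2.15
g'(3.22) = 25.93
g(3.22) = -11.82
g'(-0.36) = 2.64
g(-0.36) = -1.69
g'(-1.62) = -28.11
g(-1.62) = 7.73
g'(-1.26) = -12.55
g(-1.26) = 0.61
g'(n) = 3.84*n^3 - 8.46*n^2 - 5.16*n + 2.06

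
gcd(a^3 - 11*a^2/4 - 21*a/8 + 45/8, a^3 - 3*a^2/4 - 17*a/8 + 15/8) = a^2 + a/4 - 15/8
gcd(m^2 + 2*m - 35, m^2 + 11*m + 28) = m + 7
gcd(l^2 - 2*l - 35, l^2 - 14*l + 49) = l - 7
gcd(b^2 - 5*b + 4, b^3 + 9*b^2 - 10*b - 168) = b - 4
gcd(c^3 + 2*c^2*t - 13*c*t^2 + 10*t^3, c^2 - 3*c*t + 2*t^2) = c^2 - 3*c*t + 2*t^2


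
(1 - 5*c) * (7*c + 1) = -35*c^2 + 2*c + 1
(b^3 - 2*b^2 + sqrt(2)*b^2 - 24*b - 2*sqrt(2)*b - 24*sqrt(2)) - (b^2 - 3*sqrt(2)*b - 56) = b^3 - 3*b^2 + sqrt(2)*b^2 - 24*b + sqrt(2)*b - 24*sqrt(2) + 56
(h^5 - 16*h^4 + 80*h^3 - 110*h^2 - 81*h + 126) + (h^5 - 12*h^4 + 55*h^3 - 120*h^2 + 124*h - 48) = 2*h^5 - 28*h^4 + 135*h^3 - 230*h^2 + 43*h + 78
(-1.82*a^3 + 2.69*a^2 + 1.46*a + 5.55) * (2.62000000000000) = -4.7684*a^3 + 7.0478*a^2 + 3.8252*a + 14.541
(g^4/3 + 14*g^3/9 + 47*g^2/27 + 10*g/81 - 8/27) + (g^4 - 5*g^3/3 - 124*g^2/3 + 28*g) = 4*g^4/3 - g^3/9 - 1069*g^2/27 + 2278*g/81 - 8/27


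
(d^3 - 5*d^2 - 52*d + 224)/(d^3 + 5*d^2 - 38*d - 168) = (d^2 - 12*d + 32)/(d^2 - 2*d - 24)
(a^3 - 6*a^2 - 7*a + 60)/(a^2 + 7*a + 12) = (a^2 - 9*a + 20)/(a + 4)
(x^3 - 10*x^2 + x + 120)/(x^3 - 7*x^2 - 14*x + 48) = (x - 5)/(x - 2)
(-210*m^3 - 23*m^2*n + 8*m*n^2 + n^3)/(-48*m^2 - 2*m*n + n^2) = (35*m^2 - 2*m*n - n^2)/(8*m - n)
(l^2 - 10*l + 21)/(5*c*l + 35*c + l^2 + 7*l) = (l^2 - 10*l + 21)/(5*c*l + 35*c + l^2 + 7*l)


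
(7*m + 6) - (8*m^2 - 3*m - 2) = -8*m^2 + 10*m + 8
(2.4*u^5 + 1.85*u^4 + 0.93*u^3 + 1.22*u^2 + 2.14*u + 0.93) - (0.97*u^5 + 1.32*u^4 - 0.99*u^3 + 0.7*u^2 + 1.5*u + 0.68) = 1.43*u^5 + 0.53*u^4 + 1.92*u^3 + 0.52*u^2 + 0.64*u + 0.25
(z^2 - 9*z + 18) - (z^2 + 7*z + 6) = 12 - 16*z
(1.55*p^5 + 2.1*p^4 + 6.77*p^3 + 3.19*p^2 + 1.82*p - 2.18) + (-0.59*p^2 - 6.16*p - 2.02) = 1.55*p^5 + 2.1*p^4 + 6.77*p^3 + 2.6*p^2 - 4.34*p - 4.2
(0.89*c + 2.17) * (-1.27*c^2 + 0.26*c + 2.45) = -1.1303*c^3 - 2.5245*c^2 + 2.7447*c + 5.3165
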